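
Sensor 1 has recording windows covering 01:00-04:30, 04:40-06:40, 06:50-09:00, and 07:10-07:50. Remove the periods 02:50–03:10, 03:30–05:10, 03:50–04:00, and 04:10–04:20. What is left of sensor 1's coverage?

01:00–02:50, 03:10–03:30, 05:10–06:40, 06:50–09:00

A, merged: 01:00–04:30, 04:40–06:40, 06:50–09:00.
B, merged: 02:50–03:10, 03:30–05:10.
01:00–04:30 \ B = 01:00–02:50, 03:10–03:30.
04:40–06:40 \ B = 05:10–06:40.
06:50–09:00: nothing removed.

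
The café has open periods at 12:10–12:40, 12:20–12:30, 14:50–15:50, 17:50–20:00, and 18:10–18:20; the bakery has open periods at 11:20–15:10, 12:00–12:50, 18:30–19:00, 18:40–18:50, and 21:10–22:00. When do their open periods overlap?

12:10–12:40, 14:50–15:10, 18:30–19:00

A, merged: 12:10–12:40, 14:50–15:50, 17:50–20:00.
B, merged: 11:20–15:10, 18:30–19:00, 21:10–22:00.
12:10–12:40 ∩ B → 12:10–12:40.
14:50–15:50 ∩ B → 14:50–15:10.
17:50–20:00 ∩ B → 18:30–19:00.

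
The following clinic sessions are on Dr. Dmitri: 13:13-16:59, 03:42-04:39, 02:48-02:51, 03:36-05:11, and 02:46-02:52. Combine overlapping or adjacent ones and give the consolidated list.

02:46–02:52, 03:36–05:11, 13:13–16:59

Sort by start: 02:46–02:52, 02:48–02:51, 03:36–05:11, 03:42–04:39, 13:13–16:59.
02:48–02:51 overlaps/touches 02:46–02:52 → extend to 02:46–02:52.
03:36–05:11 is disjoint → start new block.
03:42–04:39 overlaps/touches 03:36–05:11 → extend to 03:36–05:11.
13:13–16:59 is disjoint → start new block.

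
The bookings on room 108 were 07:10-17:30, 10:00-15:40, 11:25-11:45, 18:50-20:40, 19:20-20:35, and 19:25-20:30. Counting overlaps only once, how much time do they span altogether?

12 h 10 min

Merged: 07:10–17:30, 18:50–20:40.
Lengths: 10 h 20 min + 1 h 50 min = 12 h 10 min.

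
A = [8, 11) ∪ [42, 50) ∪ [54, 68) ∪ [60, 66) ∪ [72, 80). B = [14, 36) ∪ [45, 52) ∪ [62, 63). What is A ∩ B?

First set merges to [8, 11), [42, 50), [54, 68), [72, 80).
[8, 11) falls entirely outside B.
[42, 50) overlaps B on [45, 50).
[54, 68) overlaps B on [62, 63).
[72, 80) falls entirely outside B.

[45, 50) ∪ [62, 63)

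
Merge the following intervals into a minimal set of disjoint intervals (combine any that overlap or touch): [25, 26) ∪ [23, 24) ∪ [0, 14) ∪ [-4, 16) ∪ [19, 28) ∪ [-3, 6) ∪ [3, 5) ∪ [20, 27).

Sort by start: [-4, 16), [-3, 6), [0, 14), [3, 5), [19, 28), [20, 27), [23, 24), [25, 26).
[-3, 6) overlaps/touches [-4, 16) → extend to [-4, 16).
[0, 14) overlaps/touches [-4, 16) → extend to [-4, 16).
[3, 5) overlaps/touches [-4, 16) → extend to [-4, 16).
[19, 28) is disjoint → start new block.
[20, 27) overlaps/touches [19, 28) → extend to [19, 28).
[23, 24) overlaps/touches [19, 28) → extend to [19, 28).
[25, 26) overlaps/touches [19, 28) → extend to [19, 28).

[-4, 16) ∪ [19, 28)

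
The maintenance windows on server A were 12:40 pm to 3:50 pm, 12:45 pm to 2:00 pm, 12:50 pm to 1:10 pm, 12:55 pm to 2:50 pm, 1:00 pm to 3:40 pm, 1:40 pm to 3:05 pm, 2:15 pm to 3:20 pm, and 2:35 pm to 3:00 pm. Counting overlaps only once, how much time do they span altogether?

3 h 10 min

Merged: 12:40 pm-3:50 pm.
Length: 3 h 10 min.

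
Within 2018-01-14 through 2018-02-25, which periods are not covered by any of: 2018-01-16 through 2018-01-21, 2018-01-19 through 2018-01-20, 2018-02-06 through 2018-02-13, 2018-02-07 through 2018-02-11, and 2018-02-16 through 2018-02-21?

2018-01-14 through 2018-01-15, 2018-01-22 through 2018-02-05, 2018-02-14 through 2018-02-15, 2018-02-22 through 2018-02-25

After merging, the occupied span is 2018-01-16 through 2018-01-21, 2018-02-06 through 2018-02-13, 2018-02-16 through 2018-02-21.
Uncovered inside 2018-01-14 through 2018-02-25: 2018-01-14 through 2018-01-15, 2018-01-22 through 2018-02-05, 2018-02-14 through 2018-02-15, 2018-02-22 through 2018-02-25.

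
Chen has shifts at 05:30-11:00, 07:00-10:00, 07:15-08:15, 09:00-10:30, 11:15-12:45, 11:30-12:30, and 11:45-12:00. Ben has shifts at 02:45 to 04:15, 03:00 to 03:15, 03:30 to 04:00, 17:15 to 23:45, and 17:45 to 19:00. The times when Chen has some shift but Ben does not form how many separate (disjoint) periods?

Merge the first list: 05:30-11:00, 11:15-12:45.
Merge the second list: 02:45-04:15, 17:15-23:45.
A \ B = 05:30-11:00, 11:15-12:45.
That is 2 disjoint pieces.

2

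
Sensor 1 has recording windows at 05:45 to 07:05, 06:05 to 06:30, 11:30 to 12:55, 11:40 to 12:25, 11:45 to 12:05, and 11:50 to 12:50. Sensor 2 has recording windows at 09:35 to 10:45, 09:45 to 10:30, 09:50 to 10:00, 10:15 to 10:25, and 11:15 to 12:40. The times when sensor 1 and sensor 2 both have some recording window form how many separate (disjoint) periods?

First set merges to 05:45–07:05, 11:30–12:55.
Second set merges to 09:35–10:45, 11:15–12:40.
A ∩ B = 11:30–12:40.
That is 1 disjoint piece.

1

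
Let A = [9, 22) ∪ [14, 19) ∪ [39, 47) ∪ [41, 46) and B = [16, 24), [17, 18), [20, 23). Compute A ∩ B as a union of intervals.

[16, 22)

A, merged: [9, 22), [39, 47).
B, merged: [16, 24).
[9, 22) ∩ B → [16, 22).
[39, 47) meets no B interval.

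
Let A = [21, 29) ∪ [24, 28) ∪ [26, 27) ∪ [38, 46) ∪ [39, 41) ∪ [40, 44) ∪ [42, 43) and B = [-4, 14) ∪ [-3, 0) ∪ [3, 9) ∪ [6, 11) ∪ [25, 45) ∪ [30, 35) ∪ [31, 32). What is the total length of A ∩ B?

11

Merge the first list: [21, 29), [38, 46).
Merge the second list: [-4, 14), [25, 45).
A ∩ B = [25, 29), [38, 45).
Total: 4 + 7 = 11.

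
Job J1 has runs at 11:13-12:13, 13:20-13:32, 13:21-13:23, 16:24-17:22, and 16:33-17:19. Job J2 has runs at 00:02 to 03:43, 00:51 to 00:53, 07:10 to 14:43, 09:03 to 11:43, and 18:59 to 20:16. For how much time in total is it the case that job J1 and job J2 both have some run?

Merge the first list: 11:13–12:13, 13:20–13:32, 16:24–17:22.
Merge the second list: 00:02–03:43, 07:10–14:43, 18:59–20:16.
A ∩ B = 11:13–12:13, 13:20–13:32.
Total: 1 h + 12 min = 1 h 12 min.

1 h 12 min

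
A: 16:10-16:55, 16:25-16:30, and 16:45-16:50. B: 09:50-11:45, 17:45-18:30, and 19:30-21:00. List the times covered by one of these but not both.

09:50-11:45, 16:10-16:55, 17:45-18:30, 19:30-21:00

First set merges to 16:10-16:55.
A but not B: 16:10-16:55.
B but not A: 09:50-11:45, 17:45-18:30, 19:30-21:00.
Combining gives A △ B.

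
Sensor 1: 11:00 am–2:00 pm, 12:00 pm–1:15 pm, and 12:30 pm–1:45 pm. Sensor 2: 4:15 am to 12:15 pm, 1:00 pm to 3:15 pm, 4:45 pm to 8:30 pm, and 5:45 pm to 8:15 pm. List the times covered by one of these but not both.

4:15 am-11:00 am, 12:15 pm-1:00 pm, 2:00 pm-3:15 pm, 4:45 pm-8:30 pm

First set merges to 11:00 am-2:00 pm.
Second set merges to 4:15 am-12:15 pm, 1:00 pm-3:15 pm, 4:45 pm-8:30 pm.
Only in the first: 12:15 pm-1:00 pm.
Only in the second: 4:15 am-11:00 am, 2:00 pm-3:15 pm, 4:45 pm-8:30 pm.
Together these are the periods covered by exactly one.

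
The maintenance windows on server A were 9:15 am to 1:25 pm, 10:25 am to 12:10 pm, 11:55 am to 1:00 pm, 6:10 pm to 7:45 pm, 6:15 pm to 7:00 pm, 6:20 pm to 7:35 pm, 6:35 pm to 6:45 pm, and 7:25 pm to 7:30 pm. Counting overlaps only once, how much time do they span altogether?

5 h 45 min

Merged: 9:15 am–1:25 pm, 6:10 pm–7:45 pm.
Lengths: 4 h 10 min + 1 h 35 min = 5 h 45 min.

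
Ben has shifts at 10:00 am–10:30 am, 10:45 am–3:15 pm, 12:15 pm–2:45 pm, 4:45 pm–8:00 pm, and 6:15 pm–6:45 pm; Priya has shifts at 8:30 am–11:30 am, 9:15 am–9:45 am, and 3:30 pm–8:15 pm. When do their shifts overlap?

10:00 am-10:30 am, 10:45 am-11:30 am, 4:45 pm-8:00 pm

First set merges to 10:00 am-10:30 am, 10:45 am-3:15 pm, 4:45 pm-8:00 pm.
Second set merges to 8:30 am-11:30 am, 3:30 pm-8:15 pm.
10:00 am-10:30 am overlaps B on 10:00 am-10:30 am.
10:45 am-3:15 pm overlaps B on 10:45 am-11:30 am.
4:45 pm-8:00 pm overlaps B on 4:45 pm-8:00 pm.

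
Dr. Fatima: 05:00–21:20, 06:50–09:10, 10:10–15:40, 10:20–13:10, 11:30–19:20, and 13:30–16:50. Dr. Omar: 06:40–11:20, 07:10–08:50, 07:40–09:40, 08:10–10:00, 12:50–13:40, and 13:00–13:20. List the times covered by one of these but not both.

05:00–06:40, 11:20–12:50, 13:40–21:20

A, merged: 05:00–21:20.
B, merged: 06:40–11:20, 12:50–13:40.
Only in the first: 05:00–06:40, 11:20–12:50, 13:40–21:20.
Only in the second: none.
Together these are the periods covered by exactly one.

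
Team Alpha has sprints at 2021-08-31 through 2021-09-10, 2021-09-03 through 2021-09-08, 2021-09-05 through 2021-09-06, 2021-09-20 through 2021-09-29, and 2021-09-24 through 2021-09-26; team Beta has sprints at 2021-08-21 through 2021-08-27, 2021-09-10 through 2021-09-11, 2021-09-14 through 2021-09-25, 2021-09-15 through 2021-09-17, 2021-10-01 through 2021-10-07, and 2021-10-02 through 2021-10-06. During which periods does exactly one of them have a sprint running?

A, merged: 2021-08-31 through 2021-09-10, 2021-09-20 through 2021-09-29.
B, merged: 2021-08-21 through 2021-08-27, 2021-09-10 through 2021-09-11, 2021-09-14 through 2021-09-25, 2021-10-01 through 2021-10-07.
Only in the first: 2021-08-31 through 2021-09-09, 2021-09-26 through 2021-09-29.
Only in the second: 2021-08-21 through 2021-08-27, 2021-09-11 through 2021-09-11, 2021-09-14 through 2021-09-19, 2021-10-01 through 2021-10-07.
Together these are the periods covered by exactly one.

2021-08-21 through 2021-08-27, 2021-08-31 through 2021-09-09, 2021-09-11 through 2021-09-11, 2021-09-14 through 2021-09-19, 2021-09-26 through 2021-09-29, 2021-10-01 through 2021-10-07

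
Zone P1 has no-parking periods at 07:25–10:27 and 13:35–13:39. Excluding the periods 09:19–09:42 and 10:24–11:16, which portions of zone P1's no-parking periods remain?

07:25-10:27 minus B → 07:25-09:19, 09:42-10:24.
13:35-13:39: no B overlap → unchanged.

07:25-09:19, 09:42-10:24, 13:35-13:39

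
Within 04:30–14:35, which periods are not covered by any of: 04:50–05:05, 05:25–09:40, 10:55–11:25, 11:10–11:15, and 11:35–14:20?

04:30-04:50, 05:05-05:25, 09:40-10:55, 11:25-11:35, 14:20-14:35

After merging, the occupied span is 04:50-05:05, 05:25-09:40, 10:55-11:25, 11:35-14:20.
Uncovered inside 04:30-14:35: 04:30-04:50, 05:05-05:25, 09:40-10:55, 11:25-11:35, 14:20-14:35.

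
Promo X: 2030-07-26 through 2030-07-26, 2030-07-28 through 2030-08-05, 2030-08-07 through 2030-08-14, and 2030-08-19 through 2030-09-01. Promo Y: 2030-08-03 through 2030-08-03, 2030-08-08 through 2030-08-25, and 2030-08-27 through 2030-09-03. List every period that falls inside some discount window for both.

2030-08-03 through 2030-08-03, 2030-08-08 through 2030-08-14, 2030-08-19 through 2030-08-25, 2030-08-27 through 2030-09-01

2030-07-26 through 2030-07-26: no overlap with the second set.
2030-07-28 through 2030-08-05 meets the second set on 2030-08-03 through 2030-08-03.
2030-08-07 through 2030-08-14 meets the second set on 2030-08-08 through 2030-08-14.
2030-08-19 through 2030-09-01 meets the second set on 2030-08-19 through 2030-08-25, 2030-08-27 through 2030-09-01.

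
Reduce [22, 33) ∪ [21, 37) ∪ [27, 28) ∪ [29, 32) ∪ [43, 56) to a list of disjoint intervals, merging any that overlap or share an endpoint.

Sort by start: [21, 37), [22, 33), [27, 28), [29, 32), [43, 56).
[22, 33) overlaps/touches [21, 37) → extend to [21, 37).
[27, 28) overlaps/touches [21, 37) → extend to [21, 37).
[29, 32) overlaps/touches [21, 37) → extend to [21, 37).
[43, 56) is disjoint → start new block.

[21, 37) ∪ [43, 56)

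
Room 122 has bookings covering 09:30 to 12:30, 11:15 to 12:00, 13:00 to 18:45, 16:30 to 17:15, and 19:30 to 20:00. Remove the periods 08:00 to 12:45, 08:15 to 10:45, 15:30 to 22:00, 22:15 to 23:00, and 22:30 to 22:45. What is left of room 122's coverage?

A, merged: 09:30–12:30, 13:00–18:45, 19:30–20:00.
B, merged: 08:00–12:45, 15:30–22:00, 22:15–23:00.
09:30–12:30 lies entirely inside B → drops out.
13:00–18:45 with B removed leaves 13:00–15:30.
19:30–20:00 lies entirely inside B → drops out.

13:00–15:30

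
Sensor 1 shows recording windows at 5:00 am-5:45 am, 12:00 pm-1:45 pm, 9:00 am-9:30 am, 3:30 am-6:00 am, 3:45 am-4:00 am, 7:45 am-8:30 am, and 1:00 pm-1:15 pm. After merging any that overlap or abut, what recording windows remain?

Sort by start: 3:30 am-6:00 am, 3:45 am-4:00 am, 5:00 am-5:45 am, 7:45 am-8:30 am, 9:00 am-9:30 am, 12:00 pm-1:45 pm, 1:00 pm-1:15 pm.
3:45 am-4:00 am overlaps/touches 3:30 am-6:00 am → extend to 3:30 am-6:00 am.
5:00 am-5:45 am overlaps/touches 3:30 am-6:00 am → extend to 3:30 am-6:00 am.
7:45 am-8:30 am is disjoint → start new block.
9:00 am-9:30 am is disjoint → start new block.
12:00 pm-1:45 pm is disjoint → start new block.
1:00 pm-1:15 pm overlaps/touches 12:00 pm-1:45 pm → extend to 12:00 pm-1:45 pm.

3:30 am-6:00 am, 7:45 am-8:30 am, 9:00 am-9:30 am, 12:00 pm-1:45 pm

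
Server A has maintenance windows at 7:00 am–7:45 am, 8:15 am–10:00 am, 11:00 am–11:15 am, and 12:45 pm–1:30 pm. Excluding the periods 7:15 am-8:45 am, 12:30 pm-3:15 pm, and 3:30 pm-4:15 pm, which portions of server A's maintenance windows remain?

7:00 am–7:15 am, 8:45 am–10:00 am, 11:00 am–11:15 am

7:00 am–7:45 am \ B = 7:00 am–7:15 am.
8:15 am–10:00 am \ B = 8:45 am–10:00 am.
11:00 am–11:15 am: nothing removed.
12:45 pm–1:30 pm: entirely removed.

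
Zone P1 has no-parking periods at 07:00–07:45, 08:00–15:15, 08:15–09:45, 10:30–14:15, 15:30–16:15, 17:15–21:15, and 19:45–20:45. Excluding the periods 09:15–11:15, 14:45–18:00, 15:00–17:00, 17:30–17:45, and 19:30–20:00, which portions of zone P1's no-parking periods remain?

A, merged: 07:00–07:45, 08:00–15:15, 15:30–16:15, 17:15–21:15.
B, merged: 09:15–11:15, 14:45–18:00, 19:30–20:00.
07:00–07:45 is untouched.
08:00–15:15 with B removed leaves 08:00–09:15, 11:15–14:45.
15:30–16:15 lies entirely inside B → drops out.
17:15–21:15 with B removed leaves 18:00–19:30, 20:00–21:15.

07:00–07:45, 08:00–09:15, 11:15–14:45, 18:00–19:30, 20:00–21:15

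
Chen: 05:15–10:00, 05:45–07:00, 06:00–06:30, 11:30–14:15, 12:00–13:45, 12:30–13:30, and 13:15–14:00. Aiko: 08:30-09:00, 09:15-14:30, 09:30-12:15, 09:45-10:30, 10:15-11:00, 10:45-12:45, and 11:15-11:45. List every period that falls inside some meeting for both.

08:30-09:00, 09:15-10:00, 11:30-14:15

Merge the first list: 05:15-10:00, 11:30-14:15.
Merge the second list: 08:30-09:00, 09:15-14:30.
05:15-10:00 ∩ B → 08:30-09:00, 09:15-10:00.
11:30-14:15 ∩ B → 11:30-14:15.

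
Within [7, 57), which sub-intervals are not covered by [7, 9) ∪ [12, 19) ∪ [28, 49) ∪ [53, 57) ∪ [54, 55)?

The merged coverage is [7, 9), [12, 19), [28, 49), [53, 57).
Uncovered inside [7, 57): [9, 12), [19, 28), [49, 53).

[9, 12) ∪ [19, 28) ∪ [49, 53)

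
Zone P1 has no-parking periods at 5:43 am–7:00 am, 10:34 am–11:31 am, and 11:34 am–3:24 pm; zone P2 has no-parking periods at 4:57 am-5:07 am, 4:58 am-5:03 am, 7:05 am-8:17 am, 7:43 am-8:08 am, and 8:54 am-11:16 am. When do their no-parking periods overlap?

10:34 am–11:16 am

B, merged: 4:57 am–5:07 am, 7:05 am–8:17 am, 8:54 am–11:16 am.
5:43 am–7:00 am: no overlap with the second set.
10:34 am–11:31 am meets the second set on 10:34 am–11:16 am.
11:34 am–3:24 pm: no overlap with the second set.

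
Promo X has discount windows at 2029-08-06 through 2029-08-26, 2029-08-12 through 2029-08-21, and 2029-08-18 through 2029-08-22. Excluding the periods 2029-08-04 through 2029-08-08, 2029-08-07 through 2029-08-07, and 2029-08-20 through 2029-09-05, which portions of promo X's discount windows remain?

2029-08-09 through 2029-08-19

A, merged: 2029-08-06 through 2029-08-26.
B, merged: 2029-08-04 through 2029-08-08, 2029-08-20 through 2029-09-05.
2029-08-06 through 2029-08-26 minus B → 2029-08-09 through 2029-08-19.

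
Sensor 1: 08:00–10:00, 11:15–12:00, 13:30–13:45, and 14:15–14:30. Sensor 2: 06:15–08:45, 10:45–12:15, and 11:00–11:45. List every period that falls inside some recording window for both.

Merge the second list: 06:15–08:45, 10:45–12:15.
08:00–10:00 ∩ B → 08:00–08:45.
11:15–12:00 ∩ B → 11:15–12:00.
13:30–13:45 meets no B interval.
14:15–14:30 meets no B interval.

08:00–08:45, 11:15–12:00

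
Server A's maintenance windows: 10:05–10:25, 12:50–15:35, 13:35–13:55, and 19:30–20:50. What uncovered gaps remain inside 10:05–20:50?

10:25–12:50, 15:35–19:30

Covered (merged): 10:05–10:25, 12:50–15:35, 19:30–20:50.
Uncovered inside 10:05–20:50: 10:25–12:50, 15:35–19:30.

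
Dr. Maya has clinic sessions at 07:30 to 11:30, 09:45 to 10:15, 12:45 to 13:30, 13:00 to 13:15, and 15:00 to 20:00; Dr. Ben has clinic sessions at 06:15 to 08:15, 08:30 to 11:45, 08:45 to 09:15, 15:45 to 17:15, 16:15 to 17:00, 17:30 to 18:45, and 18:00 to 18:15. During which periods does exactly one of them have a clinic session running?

06:15–07:30, 08:15–08:30, 11:30–11:45, 12:45–13:30, 15:00–15:45, 17:15–17:30, 18:45–20:00

First set merges to 07:30–11:30, 12:45–13:30, 15:00–20:00.
Second set merges to 06:15–08:15, 08:30–11:45, 15:45–17:15, 17:30–18:45.
A \ B = 08:15–08:30, 12:45–13:30, 15:00–15:45, 17:15–17:30, 18:45–20:00.
B \ A = 06:15–07:30, 11:30–11:45.
Union of the two gives the symmetric difference.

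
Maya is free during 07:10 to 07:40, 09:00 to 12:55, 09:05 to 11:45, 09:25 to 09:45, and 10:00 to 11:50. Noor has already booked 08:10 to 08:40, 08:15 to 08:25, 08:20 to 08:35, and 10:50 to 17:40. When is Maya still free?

Merge the first list: 07:10–07:40, 09:00–12:55.
Merge the second list: 08:10–08:40, 10:50–17:40.
07:10–07:40: nothing removed.
09:00–12:55 \ B = 09:00–10:50.

07:10–07:40, 09:00–10:50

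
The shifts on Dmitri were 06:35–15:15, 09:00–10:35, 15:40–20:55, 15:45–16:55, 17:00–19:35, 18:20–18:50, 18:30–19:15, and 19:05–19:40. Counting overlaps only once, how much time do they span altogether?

Merged: 06:35–15:15, 15:40–20:55.
Lengths: 8 h 40 min + 5 h 15 min = 13 h 55 min.

13 h 55 min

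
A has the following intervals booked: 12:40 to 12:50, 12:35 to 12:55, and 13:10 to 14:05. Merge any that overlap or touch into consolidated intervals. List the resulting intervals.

12:35–12:55, 13:10–14:05

Sort by start: 12:35–12:55, 12:40–12:50, 13:10–14:05.
12:40–12:50 overlaps/touches 12:35–12:55 → extend to 12:35–12:55.
13:10–14:05 is disjoint → start new block.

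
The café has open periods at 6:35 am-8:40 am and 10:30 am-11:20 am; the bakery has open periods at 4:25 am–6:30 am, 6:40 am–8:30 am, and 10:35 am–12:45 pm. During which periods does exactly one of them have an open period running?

4:25 am–6:30 am, 6:35 am–6:40 am, 8:30 am–8:40 am, 10:30 am–10:35 am, 11:20 am–12:45 pm

A \ B = 6:35 am–6:40 am, 8:30 am–8:40 am, 10:30 am–10:35 am.
B \ A = 4:25 am–6:30 am, 11:20 am–12:45 pm.
Union of the two gives the symmetric difference.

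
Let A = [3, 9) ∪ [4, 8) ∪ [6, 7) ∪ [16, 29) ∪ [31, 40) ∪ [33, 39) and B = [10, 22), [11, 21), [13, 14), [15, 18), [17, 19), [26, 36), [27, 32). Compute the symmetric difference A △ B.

[3, 9) ∪ [10, 16) ∪ [22, 26) ∪ [29, 31) ∪ [36, 40)

First set merges to [3, 9), [16, 29), [31, 40).
Second set merges to [10, 22), [26, 36).
A \ B = [3, 9), [22, 26), [36, 40).
B \ A = [10, 16), [29, 31).
Union of the two gives the symmetric difference.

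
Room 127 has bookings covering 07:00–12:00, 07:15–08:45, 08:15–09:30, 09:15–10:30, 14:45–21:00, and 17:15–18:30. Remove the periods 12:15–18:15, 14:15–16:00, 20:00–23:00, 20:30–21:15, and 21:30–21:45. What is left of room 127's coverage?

A, merged: 07:00-12:00, 14:45-21:00.
B, merged: 12:15-18:15, 20:00-23:00.
07:00-12:00 is untouched.
14:45-21:00 with B removed leaves 18:15-20:00.

07:00-12:00, 18:15-20:00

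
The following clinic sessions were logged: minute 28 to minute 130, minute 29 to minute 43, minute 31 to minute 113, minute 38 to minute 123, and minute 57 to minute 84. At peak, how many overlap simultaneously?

4

Sweep endpoints in order; track running count of active intervals.
Peak of 4 reached at minute 38.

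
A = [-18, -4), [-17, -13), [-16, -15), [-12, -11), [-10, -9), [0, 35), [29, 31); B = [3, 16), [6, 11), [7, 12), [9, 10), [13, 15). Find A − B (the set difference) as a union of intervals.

[-18, -4) ∪ [0, 3) ∪ [16, 35)

A, merged: [-18, -4), [0, 35).
B, merged: [3, 16).
[-18, -4): no B overlap → unchanged.
[0, 35) minus B → [0, 3), [16, 35).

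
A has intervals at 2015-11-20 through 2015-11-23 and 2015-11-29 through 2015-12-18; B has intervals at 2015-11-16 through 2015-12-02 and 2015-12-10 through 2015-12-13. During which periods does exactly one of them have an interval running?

2015-11-16 through 2015-11-19, 2015-11-24 through 2015-11-28, 2015-12-03 through 2015-12-09, 2015-12-14 through 2015-12-18

A but not B: 2015-12-03 through 2015-12-09, 2015-12-14 through 2015-12-18.
B but not A: 2015-11-16 through 2015-11-19, 2015-11-24 through 2015-11-28.
Combining gives A △ B.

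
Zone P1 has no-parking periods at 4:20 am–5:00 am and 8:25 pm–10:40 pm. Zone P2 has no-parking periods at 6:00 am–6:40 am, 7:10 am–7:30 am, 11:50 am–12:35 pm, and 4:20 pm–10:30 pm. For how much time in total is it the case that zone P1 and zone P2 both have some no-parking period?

2 h 5 min

A ∩ B = 8:25 pm–10:30 pm.
Total: 2 h 5 min.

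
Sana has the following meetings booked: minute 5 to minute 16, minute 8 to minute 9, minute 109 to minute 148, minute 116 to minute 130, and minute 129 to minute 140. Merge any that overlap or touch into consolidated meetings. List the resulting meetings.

minute 8 to minute 9 overlaps/touches minute 5 to minute 16 → extend to minute 5 to minute 16.
minute 109 to minute 148 is disjoint → start new block.
minute 116 to minute 130 overlaps/touches minute 109 to minute 148 → extend to minute 109 to minute 148.
minute 129 to minute 140 overlaps/touches minute 109 to minute 148 → extend to minute 109 to minute 148.

minute 5 to minute 16, minute 109 to minute 148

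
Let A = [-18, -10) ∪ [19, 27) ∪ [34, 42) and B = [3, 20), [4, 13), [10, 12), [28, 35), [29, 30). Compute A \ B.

[-18, -10) ∪ [20, 27) ∪ [35, 42)

B, merged: [3, 20), [28, 35).
[-18, -10): no B overlap → unchanged.
[19, 27) minus B → [20, 27).
[34, 42) minus B → [35, 42).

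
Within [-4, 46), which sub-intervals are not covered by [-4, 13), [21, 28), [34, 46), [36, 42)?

[13, 21) ∪ [28, 34)

After merging, the occupied span is [-4, 13), [21, 28), [34, 46).
Uncovered inside [-4, 46): [13, 21), [28, 34).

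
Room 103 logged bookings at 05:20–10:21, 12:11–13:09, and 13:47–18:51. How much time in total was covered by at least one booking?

Merged: 05:20–10:21, 12:11–13:09, 13:47–18:51.
Lengths: 5 h 1 min + 58 min + 5 h 4 min = 11 h 3 min.

11 h 3 min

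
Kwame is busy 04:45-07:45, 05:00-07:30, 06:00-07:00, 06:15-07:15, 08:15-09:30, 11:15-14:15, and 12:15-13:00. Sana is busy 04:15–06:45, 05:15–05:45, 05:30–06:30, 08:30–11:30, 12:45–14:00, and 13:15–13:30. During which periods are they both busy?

Merge the first list: 04:45–07:45, 08:15–09:30, 11:15–14:15.
Merge the second list: 04:15–06:45, 08:30–11:30, 12:45–14:00.
04:45–07:45 ∩ B → 04:45–06:45.
08:15–09:30 ∩ B → 08:30–09:30.
11:15–14:15 ∩ B → 11:15–11:30, 12:45–14:00.

04:45–06:45, 08:30–09:30, 11:15–11:30, 12:45–14:00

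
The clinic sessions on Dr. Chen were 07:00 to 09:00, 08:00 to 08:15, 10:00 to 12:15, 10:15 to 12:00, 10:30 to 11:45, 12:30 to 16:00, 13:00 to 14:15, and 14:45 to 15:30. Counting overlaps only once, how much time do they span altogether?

7 h 45 min

Merged: 07:00–09:00, 10:00–12:15, 12:30–16:00.
Lengths: 2 h + 2 h 15 min + 3 h 30 min = 7 h 45 min.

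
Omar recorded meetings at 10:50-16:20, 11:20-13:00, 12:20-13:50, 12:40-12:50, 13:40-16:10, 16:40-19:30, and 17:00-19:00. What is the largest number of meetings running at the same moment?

Sweep endpoints in order; track running count of active intervals.
Peak of 4 reached at 12:40.

4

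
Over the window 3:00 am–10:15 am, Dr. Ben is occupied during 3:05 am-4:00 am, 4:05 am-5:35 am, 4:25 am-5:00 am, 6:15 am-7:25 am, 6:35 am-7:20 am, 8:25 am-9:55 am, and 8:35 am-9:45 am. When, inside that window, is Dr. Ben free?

3:00 am–3:05 am, 4:00 am–4:05 am, 5:35 am–6:15 am, 7:25 am–8:25 am, 9:55 am–10:15 am

Covered (merged): 3:05 am–4:00 am, 4:05 am–5:35 am, 6:15 am–7:25 am, 8:25 am–9:55 am.
Uncovered inside 3:00 am–10:15 am: 3:00 am–3:05 am, 4:00 am–4:05 am, 5:35 am–6:15 am, 7:25 am–8:25 am, 9:55 am–10:15 am.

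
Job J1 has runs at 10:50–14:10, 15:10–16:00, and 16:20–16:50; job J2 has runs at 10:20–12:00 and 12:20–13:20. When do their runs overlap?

10:50-14:10 overlaps B on 10:50-12:00, 12:20-13:20.
15:10-16:00 falls entirely outside B.
16:20-16:50 falls entirely outside B.

10:50-12:00, 12:20-13:20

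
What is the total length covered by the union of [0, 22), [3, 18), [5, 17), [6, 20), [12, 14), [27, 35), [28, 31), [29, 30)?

30

Merged: [0, 22), [27, 35).
Lengths: 22 + 8 = 30.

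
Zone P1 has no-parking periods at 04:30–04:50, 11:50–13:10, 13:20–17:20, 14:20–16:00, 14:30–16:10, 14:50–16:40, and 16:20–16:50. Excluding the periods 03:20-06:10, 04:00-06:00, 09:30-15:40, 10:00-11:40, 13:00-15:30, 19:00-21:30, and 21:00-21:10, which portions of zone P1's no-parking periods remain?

Merge the first list: 04:30-04:50, 11:50-13:10, 13:20-17:20.
Merge the second list: 03:20-06:10, 09:30-15:40, 19:00-21:30.
04:30-04:50 lies entirely inside B → drops out.
11:50-13:10 lies entirely inside B → drops out.
13:20-17:20 with B removed leaves 15:40-17:20.

15:40-17:20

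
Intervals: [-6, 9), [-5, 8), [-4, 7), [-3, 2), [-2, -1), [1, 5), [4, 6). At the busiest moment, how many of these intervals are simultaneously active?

5

Sweep endpoints in order; track running count of active intervals.
Peak of 5 reached at -2.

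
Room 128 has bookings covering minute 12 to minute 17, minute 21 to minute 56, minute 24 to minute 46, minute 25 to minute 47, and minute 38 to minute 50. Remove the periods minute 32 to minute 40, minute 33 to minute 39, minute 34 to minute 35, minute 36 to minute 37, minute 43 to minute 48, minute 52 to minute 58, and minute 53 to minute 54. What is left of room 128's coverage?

A, merged: minute 12 to minute 17, minute 21 to minute 56.
B, merged: minute 32 to minute 40, minute 43 to minute 48, minute 52 to minute 58.
minute 12 to minute 17: no B overlap → unchanged.
minute 21 to minute 56 minus B → minute 21 to minute 32, minute 40 to minute 43, minute 48 to minute 52.

minute 12 to minute 17, minute 21 to minute 32, minute 40 to minute 43, minute 48 to minute 52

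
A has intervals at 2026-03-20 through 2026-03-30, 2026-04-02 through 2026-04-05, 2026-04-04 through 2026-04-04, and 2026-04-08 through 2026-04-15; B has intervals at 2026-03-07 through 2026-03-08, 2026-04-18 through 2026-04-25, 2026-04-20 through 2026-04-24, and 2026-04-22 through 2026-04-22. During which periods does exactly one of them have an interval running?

2026-03-07 through 2026-03-08, 2026-03-20 through 2026-03-30, 2026-04-02 through 2026-04-05, 2026-04-08 through 2026-04-15, 2026-04-18 through 2026-04-25

Merge the first list: 2026-03-20 through 2026-03-30, 2026-04-02 through 2026-04-05, 2026-04-08 through 2026-04-15.
Merge the second list: 2026-03-07 through 2026-03-08, 2026-04-18 through 2026-04-25.
A but not B: 2026-03-20 through 2026-03-30, 2026-04-02 through 2026-04-05, 2026-04-08 through 2026-04-15.
B but not A: 2026-03-07 through 2026-03-08, 2026-04-18 through 2026-04-25.
Combining gives A △ B.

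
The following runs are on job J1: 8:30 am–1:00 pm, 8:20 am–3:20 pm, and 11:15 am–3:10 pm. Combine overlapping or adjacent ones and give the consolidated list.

Sort by start: 8:20 am–3:20 pm, 8:30 am–1:00 pm, 11:15 am–3:10 pm.
8:30 am–1:00 pm overlaps/touches 8:20 am–3:20 pm → extend to 8:20 am–3:20 pm.
11:15 am–3:10 pm overlaps/touches 8:20 am–3:20 pm → extend to 8:20 am–3:20 pm.

8:20 am–3:20 pm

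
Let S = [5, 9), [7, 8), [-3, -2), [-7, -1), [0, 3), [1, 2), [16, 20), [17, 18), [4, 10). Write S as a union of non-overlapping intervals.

Sort by start: [-7, -1), [-3, -2), [0, 3), [1, 2), [4, 10), [5, 9), [7, 8), [16, 20), [17, 18).
[-3, -2) overlaps/touches [-7, -1) → extend to [-7, -1).
[0, 3) is disjoint → start new block.
[1, 2) overlaps/touches [0, 3) → extend to [0, 3).
[4, 10) is disjoint → start new block.
[5, 9) overlaps/touches [4, 10) → extend to [4, 10).
[7, 8) overlaps/touches [4, 10) → extend to [4, 10).
[16, 20) is disjoint → start new block.
[17, 18) overlaps/touches [16, 20) → extend to [16, 20).

[-7, -1) ∪ [0, 3) ∪ [4, 10) ∪ [16, 20)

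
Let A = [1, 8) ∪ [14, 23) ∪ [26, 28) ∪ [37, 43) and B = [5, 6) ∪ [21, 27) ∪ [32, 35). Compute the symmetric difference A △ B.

A \ B = [1, 5), [6, 8), [14, 21), [27, 28), [37, 43).
B \ A = [23, 26), [32, 35).
Union of the two gives the symmetric difference.

[1, 5) ∪ [6, 8) ∪ [14, 21) ∪ [23, 26) ∪ [27, 28) ∪ [32, 35) ∪ [37, 43)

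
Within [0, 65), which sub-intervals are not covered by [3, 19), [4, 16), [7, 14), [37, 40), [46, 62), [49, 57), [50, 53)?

After merging, the occupied span is [3, 19), [37, 40), [46, 62).
Gaps within [0, 65): [0, 3), [19, 37), [40, 46), [62, 65).

[0, 3) ∪ [19, 37) ∪ [40, 46) ∪ [62, 65)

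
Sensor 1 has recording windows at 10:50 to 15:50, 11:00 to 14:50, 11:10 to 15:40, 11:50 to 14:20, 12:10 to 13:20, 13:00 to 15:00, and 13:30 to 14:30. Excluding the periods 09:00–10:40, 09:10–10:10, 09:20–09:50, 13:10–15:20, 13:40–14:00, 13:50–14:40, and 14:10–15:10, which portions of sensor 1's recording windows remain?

10:50–13:10, 15:20–15:50

First set merges to 10:50–15:50.
Second set merges to 09:00–10:40, 13:10–15:20.
10:50–15:50 \ B = 10:50–13:10, 15:20–15:50.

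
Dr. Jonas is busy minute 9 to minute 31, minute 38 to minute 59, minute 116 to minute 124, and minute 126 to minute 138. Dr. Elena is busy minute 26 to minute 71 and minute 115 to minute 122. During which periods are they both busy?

minute 9 to minute 31 ∩ B → minute 26 to minute 31.
minute 38 to minute 59 ∩ B → minute 38 to minute 59.
minute 116 to minute 124 ∩ B → minute 116 to minute 122.
minute 126 to minute 138 meets no B interval.

minute 26 to minute 31, minute 38 to minute 59, minute 116 to minute 122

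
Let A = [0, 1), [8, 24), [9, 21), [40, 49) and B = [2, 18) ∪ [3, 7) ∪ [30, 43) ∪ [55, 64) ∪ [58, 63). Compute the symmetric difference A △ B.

Merge the first list: [0, 1), [8, 24), [40, 49).
Merge the second list: [2, 18), [30, 43), [55, 64).
A \ B = [0, 1), [18, 24), [43, 49).
B \ A = [2, 8), [30, 40), [55, 64).
Union of the two gives the symmetric difference.

[0, 1) ∪ [2, 8) ∪ [18, 24) ∪ [30, 40) ∪ [43, 49) ∪ [55, 64)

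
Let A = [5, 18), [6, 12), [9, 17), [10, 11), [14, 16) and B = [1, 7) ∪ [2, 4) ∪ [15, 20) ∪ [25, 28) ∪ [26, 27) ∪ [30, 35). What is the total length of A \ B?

8

A, merged: [5, 18).
B, merged: [1, 7), [15, 20), [25, 28), [30, 35).
A \ B = [7, 15).
Total: 8.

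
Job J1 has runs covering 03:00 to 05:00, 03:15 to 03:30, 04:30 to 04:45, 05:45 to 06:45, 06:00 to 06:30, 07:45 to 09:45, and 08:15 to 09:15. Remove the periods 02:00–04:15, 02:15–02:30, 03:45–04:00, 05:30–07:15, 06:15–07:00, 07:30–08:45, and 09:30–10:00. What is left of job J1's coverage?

04:15-05:00, 08:45-09:30

First set merges to 03:00-05:00, 05:45-06:45, 07:45-09:45.
Second set merges to 02:00-04:15, 05:30-07:15, 07:30-08:45, 09:30-10:00.
03:00-05:00 \ B = 04:15-05:00.
05:45-06:45: entirely removed.
07:45-09:45 \ B = 08:45-09:30.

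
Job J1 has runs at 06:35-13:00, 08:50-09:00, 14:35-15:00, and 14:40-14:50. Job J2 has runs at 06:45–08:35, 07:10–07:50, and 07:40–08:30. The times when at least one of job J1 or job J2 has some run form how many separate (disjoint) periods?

2

Merge the first list: 06:35–13:00, 14:35–15:00.
Merge the second list: 06:45–08:35.
A ∪ B = 06:35–13:00, 14:35–15:00.
That is 2 disjoint pieces.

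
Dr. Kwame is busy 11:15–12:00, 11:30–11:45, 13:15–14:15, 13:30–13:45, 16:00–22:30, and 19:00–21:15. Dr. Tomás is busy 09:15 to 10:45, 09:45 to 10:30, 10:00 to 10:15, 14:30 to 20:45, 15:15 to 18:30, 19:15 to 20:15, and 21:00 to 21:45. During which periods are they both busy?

First set merges to 11:15-12:00, 13:15-14:15, 16:00-22:30.
Second set merges to 09:15-10:45, 14:30-20:45, 21:00-21:45.
11:15-12:00: no overlap with the second set.
13:15-14:15: no overlap with the second set.
16:00-22:30 meets the second set on 16:00-20:45, 21:00-21:45.

16:00-20:45, 21:00-21:45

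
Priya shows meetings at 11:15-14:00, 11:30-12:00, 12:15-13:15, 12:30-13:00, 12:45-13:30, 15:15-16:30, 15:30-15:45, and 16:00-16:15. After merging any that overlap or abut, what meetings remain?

11:30-12:00 overlaps/touches 11:15-14:00 → extend to 11:15-14:00.
12:15-13:15 overlaps/touches 11:15-14:00 → extend to 11:15-14:00.
12:30-13:00 overlaps/touches 11:15-14:00 → extend to 11:15-14:00.
12:45-13:30 overlaps/touches 11:15-14:00 → extend to 11:15-14:00.
15:15-16:30 is disjoint → start new block.
15:30-15:45 overlaps/touches 15:15-16:30 → extend to 15:15-16:30.
16:00-16:15 overlaps/touches 15:15-16:30 → extend to 15:15-16:30.

11:15-14:00, 15:15-16:30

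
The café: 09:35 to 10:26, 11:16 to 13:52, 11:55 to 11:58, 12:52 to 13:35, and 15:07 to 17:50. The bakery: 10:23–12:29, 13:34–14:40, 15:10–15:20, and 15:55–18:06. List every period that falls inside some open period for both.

10:23–10:26, 11:16–12:29, 13:34–13:52, 15:10–15:20, 15:55–17:50

Merge the first list: 09:35–10:26, 11:16–13:52, 15:07–17:50.
09:35–10:26 overlaps B on 10:23–10:26.
11:16–13:52 overlaps B on 11:16–12:29, 13:34–13:52.
15:07–17:50 overlaps B on 15:10–15:20, 15:55–17:50.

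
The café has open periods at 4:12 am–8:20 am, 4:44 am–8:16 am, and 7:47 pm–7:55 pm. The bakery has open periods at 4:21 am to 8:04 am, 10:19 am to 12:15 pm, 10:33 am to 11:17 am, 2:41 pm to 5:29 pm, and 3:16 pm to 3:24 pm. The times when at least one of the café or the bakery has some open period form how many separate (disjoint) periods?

A, merged: 4:12 am–8:20 am, 7:47 pm–7:55 pm.
B, merged: 4:21 am–8:04 am, 10:19 am–12:15 pm, 2:41 pm–5:29 pm.
A ∪ B = 4:12 am–8:20 am, 10:19 am–12:15 pm, 2:41 pm–5:29 pm, 7:47 pm–7:55 pm.
That is 4 disjoint pieces.

4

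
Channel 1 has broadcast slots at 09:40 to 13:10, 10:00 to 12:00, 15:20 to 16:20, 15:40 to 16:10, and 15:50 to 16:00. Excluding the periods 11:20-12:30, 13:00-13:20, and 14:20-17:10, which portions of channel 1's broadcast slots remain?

First set merges to 09:40-13:10, 15:20-16:20.
09:40-13:10 \ B = 09:40-11:20, 12:30-13:00.
15:20-16:20: entirely removed.

09:40-11:20, 12:30-13:00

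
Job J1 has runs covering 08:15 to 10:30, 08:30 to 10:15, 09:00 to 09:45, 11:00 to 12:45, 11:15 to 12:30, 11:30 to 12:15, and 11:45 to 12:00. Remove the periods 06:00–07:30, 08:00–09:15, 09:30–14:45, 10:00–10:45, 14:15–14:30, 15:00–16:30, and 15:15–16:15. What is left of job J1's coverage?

09:15–09:30

First set merges to 08:15–10:30, 11:00–12:45.
Second set merges to 06:00–07:30, 08:00–09:15, 09:30–14:45, 15:00–16:30.
08:15–10:30 with B removed leaves 09:15–09:30.
11:00–12:45 lies entirely inside B → drops out.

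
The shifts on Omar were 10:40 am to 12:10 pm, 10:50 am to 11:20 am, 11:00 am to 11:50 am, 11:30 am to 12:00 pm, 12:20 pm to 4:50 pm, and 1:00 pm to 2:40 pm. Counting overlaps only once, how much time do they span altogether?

Merged: 10:40 am–12:10 pm, 12:20 pm–4:50 pm.
Lengths: 1 h 30 min + 4 h 30 min = 6 h.

6 h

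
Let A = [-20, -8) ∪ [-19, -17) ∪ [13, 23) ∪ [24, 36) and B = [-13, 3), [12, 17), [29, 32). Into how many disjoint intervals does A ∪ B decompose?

Merge the first list: [-20, -8), [13, 23), [24, 36).
A ∪ B = [-20, 3), [12, 23), [24, 36).
That is 3 disjoint pieces.

3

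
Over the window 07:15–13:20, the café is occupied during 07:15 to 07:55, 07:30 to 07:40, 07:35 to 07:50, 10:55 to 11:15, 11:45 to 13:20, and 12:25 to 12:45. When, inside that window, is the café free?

The merged coverage is 07:15-07:55, 10:55-11:15, 11:45-13:20.
Uncovered inside 07:15-13:20: 07:55-10:55, 11:15-11:45.

07:55-10:55, 11:15-11:45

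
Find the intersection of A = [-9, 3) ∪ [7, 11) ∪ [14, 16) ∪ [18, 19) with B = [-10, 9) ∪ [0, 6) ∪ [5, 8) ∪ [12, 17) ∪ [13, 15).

Second set merges to [-10, 9), [12, 17).
[-9, 3) ∩ B → [-9, 3).
[7, 11) ∩ B → [7, 9).
[14, 16) ∩ B → [14, 16).
[18, 19) meets no B interval.

[-9, 3) ∪ [7, 9) ∪ [14, 16)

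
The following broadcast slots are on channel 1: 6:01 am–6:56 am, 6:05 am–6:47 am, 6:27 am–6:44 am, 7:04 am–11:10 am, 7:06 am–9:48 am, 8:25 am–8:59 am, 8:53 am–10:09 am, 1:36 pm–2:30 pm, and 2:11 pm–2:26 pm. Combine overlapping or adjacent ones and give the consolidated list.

6:05 am-6:47 am overlaps/touches 6:01 am-6:56 am → extend to 6:01 am-6:56 am.
6:27 am-6:44 am overlaps/touches 6:01 am-6:56 am → extend to 6:01 am-6:56 am.
7:04 am-11:10 am is disjoint → start new block.
7:06 am-9:48 am overlaps/touches 7:04 am-11:10 am → extend to 7:04 am-11:10 am.
8:25 am-8:59 am overlaps/touches 7:04 am-11:10 am → extend to 7:04 am-11:10 am.
8:53 am-10:09 am overlaps/touches 7:04 am-11:10 am → extend to 7:04 am-11:10 am.
1:36 pm-2:30 pm is disjoint → start new block.
2:11 pm-2:26 pm overlaps/touches 1:36 pm-2:30 pm → extend to 1:36 pm-2:30 pm.

6:01 am-6:56 am, 7:04 am-11:10 am, 1:36 pm-2:30 pm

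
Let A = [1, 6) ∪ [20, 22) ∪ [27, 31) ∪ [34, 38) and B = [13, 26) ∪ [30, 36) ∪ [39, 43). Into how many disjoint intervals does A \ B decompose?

A \ B = [1, 6), [27, 30), [36, 38).
That is 3 disjoint pieces.

3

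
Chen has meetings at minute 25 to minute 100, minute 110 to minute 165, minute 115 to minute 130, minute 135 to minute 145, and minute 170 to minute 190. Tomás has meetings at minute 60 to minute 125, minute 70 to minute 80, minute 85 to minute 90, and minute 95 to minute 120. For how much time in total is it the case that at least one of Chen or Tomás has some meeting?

A, merged: minute 25 to minute 100, minute 110 to minute 165, minute 170 to minute 190.
B, merged: minute 60 to minute 125.
A ∪ B = minute 25 to minute 165, minute 170 to minute 190.
Total: 140 minutes + 20 minutes = 160 minutes.

160 minutes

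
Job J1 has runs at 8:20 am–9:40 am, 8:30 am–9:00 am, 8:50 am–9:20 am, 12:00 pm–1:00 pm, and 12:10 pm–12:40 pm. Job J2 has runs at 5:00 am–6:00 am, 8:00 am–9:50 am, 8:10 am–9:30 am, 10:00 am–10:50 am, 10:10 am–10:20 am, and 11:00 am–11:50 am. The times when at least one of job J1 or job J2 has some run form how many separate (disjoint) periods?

Merge the first list: 8:20 am-9:40 am, 12:00 pm-1:00 pm.
Merge the second list: 5:00 am-6:00 am, 8:00 am-9:50 am, 10:00 am-10:50 am, 11:00 am-11:50 am.
A ∪ B = 5:00 am-6:00 am, 8:00 am-9:50 am, 10:00 am-10:50 am, 11:00 am-11:50 am, 12:00 pm-1:00 pm.
That is 5 disjoint pieces.

5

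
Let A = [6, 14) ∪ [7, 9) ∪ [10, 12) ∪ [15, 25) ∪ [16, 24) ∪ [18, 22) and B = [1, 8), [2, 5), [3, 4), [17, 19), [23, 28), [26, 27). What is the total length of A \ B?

Merge the first list: [6, 14), [15, 25).
Merge the second list: [1, 8), [17, 19), [23, 28).
A \ B = [8, 14), [15, 17), [19, 23).
Total: 6 + 2 + 4 = 12.

12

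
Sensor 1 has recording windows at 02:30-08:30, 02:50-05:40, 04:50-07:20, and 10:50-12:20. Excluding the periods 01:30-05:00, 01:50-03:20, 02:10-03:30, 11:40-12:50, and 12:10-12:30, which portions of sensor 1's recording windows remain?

Merge the first list: 02:30–08:30, 10:50–12:20.
Merge the second list: 01:30–05:00, 11:40–12:50.
02:30–08:30 \ B = 05:00–08:30.
10:50–12:20 \ B = 10:50–11:40.

05:00–08:30, 10:50–11:40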